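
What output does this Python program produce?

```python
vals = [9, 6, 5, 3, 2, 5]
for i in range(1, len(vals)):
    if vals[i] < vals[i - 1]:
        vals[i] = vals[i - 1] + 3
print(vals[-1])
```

i=1: 6<9, vals[1] = 9+3 = 12 → [9, 12, 5, 3, 2, 5]
i=2: 5<12, vals[2] = 12+3 = 15 → [9, 12, 15, 3, 2, 5]
i=3: 3<15, vals[3] = 15+3 = 18 → [9, 12, 15, 18, 2, 5]
i=4: 2<18, vals[4] = 18+3 = 21 → [9, 12, 15, 18, 21, 5]
i=5: 5<21, vals[5] = 21+3 = 24 → [9, 12, 15, 18, 21, 24]

24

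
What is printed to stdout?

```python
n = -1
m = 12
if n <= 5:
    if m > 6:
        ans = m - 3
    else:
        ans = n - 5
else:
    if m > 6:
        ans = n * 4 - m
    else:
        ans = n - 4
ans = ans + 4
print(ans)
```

13

n=-1, m=12
n <= 5 is True; m > 6 is True
→ ans = m - 3 = 9
ans = 9+4 = 13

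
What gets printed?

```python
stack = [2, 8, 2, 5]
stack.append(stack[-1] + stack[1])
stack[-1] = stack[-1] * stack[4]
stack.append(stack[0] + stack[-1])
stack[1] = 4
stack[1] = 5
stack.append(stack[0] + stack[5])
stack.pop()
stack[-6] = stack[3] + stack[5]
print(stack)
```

append stack[-1]+stack[1] = 5+8 = 13 → [2, 8, 2, 5, 13]
stack[-1] = stack[-1]*stack[4] = 13*13 = 169 → [2, 8, 2, 5, 169]
append stack[0]+stack[-1] = 2+169 = 171 → [2, 8, 2, 5, 169, 171]
stack[1] = 4 → [2, 4, 2, 5, 169, 171]
stack[1] = 5 → [2, 5, 2, 5, 169, 171]
append stack[0]+stack[5] = 2+171 = 173 → [2, 5, 2, 5, 169, 171, 173]
pop() removes 173 → [2, 5, 2, 5, 169, 171]
stack[-6] = stack[3]+stack[5] = 5+171 = 176 → [176, 5, 2, 5, 169, 171]

[176, 5, 2, 5, 169, 171]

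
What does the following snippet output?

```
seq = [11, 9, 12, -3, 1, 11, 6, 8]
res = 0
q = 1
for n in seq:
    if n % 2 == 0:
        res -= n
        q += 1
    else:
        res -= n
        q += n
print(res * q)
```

-1815

n=11: not even, res = 0-11 = -11; q=12
n=9: not even, res = (-11)-9 = -20; q=21
n=12: even, res = (-20)-12 = -32; q=22
n=-3: not even, res = (-32)-(-3) = -29; q=19
n=1: not even, res = (-29)-1 = -30; q=20
n=11: not even, res = (-30)-11 = -41; q=31
n=6: even, res = (-41)-6 = -47; q=32
n=8: even, res = (-47)-8 = -55; q=33
res*q = (-55)*33 = -1815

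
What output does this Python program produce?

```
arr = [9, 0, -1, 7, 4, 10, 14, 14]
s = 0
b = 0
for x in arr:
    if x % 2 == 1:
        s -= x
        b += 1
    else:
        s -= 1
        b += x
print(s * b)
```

x=9: odd, s = 0-9 = -9; b=1
x=0: not odd, s = (-9)-1 = -10; b=1
x=-1: odd, s = (-10)-(-1) = -9; b=2
x=7: odd, s = (-9)-7 = -16; b=3
x=4: not odd, s = (-16)-1 = -17; b=7
x=10: not odd, s = (-17)-1 = -18; b=17
x=14: not odd, s = (-18)-1 = -19; b=31
x=14: not odd, s = (-19)-1 = -20; b=45
s*b = (-20)*45 = -900

-900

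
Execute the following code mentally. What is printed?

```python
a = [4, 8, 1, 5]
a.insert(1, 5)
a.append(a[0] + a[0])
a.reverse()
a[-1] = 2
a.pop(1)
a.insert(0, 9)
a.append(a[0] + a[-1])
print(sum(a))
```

44

insert 5 at 1 → [4, 5, 8, 1, 5]
append a[0]+a[0] = 4+4 = 8 → [4, 5, 8, 1, 5, 8]
reverse → [8, 5, 1, 8, 5, 4]
a[-1] = 2 → [8, 5, 1, 8, 5, 2]
pop(1) removes 5 → [8, 1, 8, 5, 2]
insert 9 at 0 → [9, 8, 1, 8, 5, 2]
append a[0]+a[-1] = 9+2 = 11 → [9, 8, 1, 8, 5, 2, 11]
sum = 44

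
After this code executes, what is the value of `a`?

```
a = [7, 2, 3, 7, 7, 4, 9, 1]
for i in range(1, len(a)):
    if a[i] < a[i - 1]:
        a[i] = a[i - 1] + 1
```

i=1: 2<7, a[1] = 7+1 = 8 → [7, 8, 3, 7, 7, 4, 9, 1]
i=2: 3<8, a[2] = 8+1 = 9 → [7, 8, 9, 7, 7, 4, 9, 1]
i=3: 7<9, a[3] = 9+1 = 10 → [7, 8, 9, 10, 7, 4, 9, 1]
i=4: 7<10, a[4] = 10+1 = 11 → [7, 8, 9, 10, 11, 4, 9, 1]
i=5: 4<11, a[5] = 11+1 = 12 → [7, 8, 9, 10, 11, 12, 9, 1]
i=6: 9<12, a[6] = 12+1 = 13 → [7, 8, 9, 10, 11, 12, 13, 1]
i=7: 1<13, a[7] = 13+1 = 14 → [7, 8, 9, 10, 11, 12, 13, 14]

[7, 8, 9, 10, 11, 12, 13, 14]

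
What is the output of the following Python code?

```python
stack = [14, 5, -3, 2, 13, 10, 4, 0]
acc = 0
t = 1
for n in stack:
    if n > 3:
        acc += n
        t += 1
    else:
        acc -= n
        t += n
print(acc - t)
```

n=14: >3, acc = 0+14 = 14; t=2
n=5: >3, acc = 14+5 = 19; t=3
n=-3: not >3, acc = 19-(-3) = 22; t=0
n=2: not >3, acc = 22-2 = 20; t=2
n=13: >3, acc = 20+13 = 33; t=3
n=10: >3, acc = 33+10 = 43; t=4
n=4: >3, acc = 43+4 = 47; t=5
n=0: not >3, acc = 47-0 = 47; t=5
acc-t = 47-5 = 42

42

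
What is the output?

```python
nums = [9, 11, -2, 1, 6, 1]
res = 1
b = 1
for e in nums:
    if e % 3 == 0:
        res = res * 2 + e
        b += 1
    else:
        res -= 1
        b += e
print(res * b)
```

e=9: %3==0, res = 1*2+9 = 11; b=2
e=11: not %3==0, res = 11-1 = 10; b=13
e=-2: not %3==0, res = 10-1 = 9; b=11
e=1: not %3==0, res = 9-1 = 8; b=12
e=6: %3==0, res = 8*2+6 = 22; b=13
e=1: not %3==0, res = 22-1 = 21; b=14
res*b = 21*14 = 294

294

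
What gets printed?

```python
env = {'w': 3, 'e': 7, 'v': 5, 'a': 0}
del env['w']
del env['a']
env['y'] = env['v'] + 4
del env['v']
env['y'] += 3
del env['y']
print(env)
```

del 'w' → {'e': 7, 'v': 5, 'a': 0}
del 'a' → {'e': 7, 'v': 5}
env['y'] = env['v']+4 = 9 → {'e': 7, 'v': 5, 'y': 9}
del 'v' → {'e': 7, 'y': 9}
env['y'] = 9+3 = 12 → {'e': 7, 'y': 12}
del 'y' → {'e': 7}

{'e': 7}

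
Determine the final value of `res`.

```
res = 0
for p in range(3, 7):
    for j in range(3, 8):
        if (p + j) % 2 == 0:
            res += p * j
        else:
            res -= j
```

p=3,j=3: even sum, res = 0+9 = 9
p=3,j=4: odd sum, res = 9-4 = 5
p=3,j=5: even sum, res = 5+15 = 20
p=3,j=6: odd sum, res = 20-6 = 14
p=3,j=7: even sum, res = 14+21 = 35
p=4,j=3: odd sum, res = 35-3 = 32
p=4,j=4: even sum, res = 32+16 = 48
p=4,j=5: odd sum, res = 48-5 = 43
p=4,j=6: even sum, res = 43+24 = 67
p=4,j=7: odd sum, res = 67-7 = 60
p=5,j=3: even sum, res = 60+15 = 75
p=5,j=4: odd sum, res = 75-4 = 71
p=5,j=5: even sum, res = 71+25 = 96
p=5,j=6: odd sum, res = 96-6 = 90
p=5,j=7: even sum, res = 90+35 = 125
p=6,j=3: odd sum, res = 125-3 = 122
p=6,j=4: even sum, res = 122+24 = 146
p=6,j=5: odd sum, res = 146-5 = 141
p=6,j=6: even sum, res = 141+36 = 177
p=6,j=7: odd sum, res = 177-7 = 170

170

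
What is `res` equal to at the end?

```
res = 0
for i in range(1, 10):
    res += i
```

i=1: res = 0+1 = 1
i=2: res = 1+2 = 3
i=3: res = 3+3 = 6
i=4: res = 6+4 = 10
i=5: res = 10+5 = 15
i=6: res = 15+6 = 21
i=7: res = 21+7 = 28
i=8: res = 28+8 = 36
i=9: res = 36+9 = 45

45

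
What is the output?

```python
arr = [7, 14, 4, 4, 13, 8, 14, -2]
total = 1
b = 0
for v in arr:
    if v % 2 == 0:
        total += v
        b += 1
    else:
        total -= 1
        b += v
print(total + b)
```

v=7: not even, total = 1-1 = 0; b=7
v=14: even, total = 0+14 = 14; b=8
v=4: even, total = 14+4 = 18; b=9
v=4: even, total = 18+4 = 22; b=10
v=13: not even, total = 22-1 = 21; b=23
v=8: even, total = 21+8 = 29; b=24
v=14: even, total = 29+14 = 43; b=25
v=-2: even, total = 43+(-2) = 41; b=26
total+b = 41+26 = 67

67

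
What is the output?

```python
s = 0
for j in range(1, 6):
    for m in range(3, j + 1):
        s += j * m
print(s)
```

j=3,m=3: s = 0+9 = 9
j=4,m=3: s = 9+12 = 21
j=4,m=4: s = 21+16 = 37
j=5,m=3: s = 37+15 = 52
j=5,m=4: s = 52+20 = 72
j=5,m=5: s = 72+25 = 97

97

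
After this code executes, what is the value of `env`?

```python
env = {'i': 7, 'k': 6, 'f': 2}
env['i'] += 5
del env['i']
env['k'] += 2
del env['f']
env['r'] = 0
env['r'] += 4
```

{'k': 8, 'r': 4}

env['i'] = 7+5 = 12 → {'i': 12, 'k': 6, 'f': 2}
del 'i' → {'k': 6, 'f': 2}
env['k'] = 6+2 = 8 → {'k': 8, 'f': 2}
del 'f' → {'k': 8}
env['r'] = 0 → {'k': 8, 'r': 0}
env['r'] = 0+4 = 4 → {'k': 8, 'r': 4}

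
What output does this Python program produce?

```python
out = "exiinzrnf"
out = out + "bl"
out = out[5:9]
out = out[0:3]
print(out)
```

zrn

+ 'bl' → 'exiinzrnfbl'
slice [5:9] → 'zrnf'
slice [0:3] → 'zrn'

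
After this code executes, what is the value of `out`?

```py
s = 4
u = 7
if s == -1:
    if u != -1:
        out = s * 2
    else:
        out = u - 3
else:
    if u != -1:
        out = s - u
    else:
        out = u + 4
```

s=4, u=7
s == -1 is False; u != -1 is True
→ out = s - u = -3

-3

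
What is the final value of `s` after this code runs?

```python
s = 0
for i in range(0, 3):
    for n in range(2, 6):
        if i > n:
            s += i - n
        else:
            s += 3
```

36

i=0,n=2: not 0>2, s = 0+3 = 3
i=0,n=3: not 0>3, s = 3+3 = 6
i=0,n=4: not 0>4, s = 6+3 = 9
i=0,n=5: not 0>5, s = 9+3 = 12
i=1,n=2: not 1>2, s = 12+3 = 15
i=1,n=3: not 1>3, s = 15+3 = 18
i=1,n=4: not 1>4, s = 18+3 = 21
i=1,n=5: not 1>5, s = 21+3 = 24
i=2,n=2: not 2>2, s = 24+3 = 27
i=2,n=3: not 2>3, s = 27+3 = 30
i=2,n=4: not 2>4, s = 30+3 = 33
i=2,n=5: not 2>5, s = 33+3 = 36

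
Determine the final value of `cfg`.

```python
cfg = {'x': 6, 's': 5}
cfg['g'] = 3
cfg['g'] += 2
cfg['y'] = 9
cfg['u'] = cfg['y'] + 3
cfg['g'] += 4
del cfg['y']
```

cfg['g'] = 3 → {'x': 6, 's': 5, 'g': 3}
cfg['g'] = 3+2 = 5 → {'x': 6, 's': 5, 'g': 5}
cfg['y'] = 9 → {'x': 6, 's': 5, 'g': 5, 'y': 9}
cfg['u'] = cfg['y']+3 = 12 → {'x': 6, 's': 5, 'g': 5, 'y': 9, 'u': 12}
cfg['g'] = 5+4 = 9 → {'x': 6, 's': 5, 'g': 9, 'y': 9, 'u': 12}
del 'y' → {'x': 6, 's': 5, 'g': 9, 'u': 12}

{'x': 6, 's': 5, 'g': 9, 'u': 12}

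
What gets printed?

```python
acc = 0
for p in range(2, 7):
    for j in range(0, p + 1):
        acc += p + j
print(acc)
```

165

p=2,j=0: acc = 0+2 = 2
p=2,j=1: acc = 2+3 = 5
p=2,j=2: acc = 5+4 = 9
p=3,j=0: acc = 9+3 = 12
p=3,j=1: acc = 12+4 = 16
p=3,j=2: acc = 16+5 = 21
p=3,j=3: acc = 21+6 = 27
p=4,j=0: acc = 27+4 = 31
p=4,j=1: acc = 31+5 = 36
p=4,j=2: acc = 36+6 = 42
p=4,j=3: acc = 42+7 = 49
p=4,j=4: acc = 49+8 = 57
p=5,j=0: acc = 57+5 = 62
p=5,j=1: acc = 62+6 = 68
p=5,j=2: acc = 68+7 = 75
p=5,j=3: acc = 75+8 = 83
p=5,j=4: acc = 83+9 = 92
p=5,j=5: acc = 92+10 = 102
p=6,j=0: acc = 102+6 = 108
p=6,j=1: acc = 108+7 = 115
p=6,j=2: acc = 115+8 = 123
p=6,j=3: acc = 123+9 = 132
p=6,j=4: acc = 132+10 = 142
p=6,j=5: acc = 142+11 = 153
p=6,j=6: acc = 153+12 = 165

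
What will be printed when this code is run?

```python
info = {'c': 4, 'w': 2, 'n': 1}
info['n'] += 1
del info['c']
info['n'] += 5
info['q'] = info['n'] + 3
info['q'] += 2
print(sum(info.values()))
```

21

info['n'] = 1+1 = 2 → {'c': 4, 'w': 2, 'n': 2}
del 'c' → {'w': 2, 'n': 2}
info['n'] = 2+5 = 7 → {'w': 2, 'n': 7}
info['q'] = info['n']+3 = 10 → {'w': 2, 'n': 7, 'q': 10}
info['q'] = 10+2 = 12 → {'w': 2, 'n': 7, 'q': 12}
sum of values = 21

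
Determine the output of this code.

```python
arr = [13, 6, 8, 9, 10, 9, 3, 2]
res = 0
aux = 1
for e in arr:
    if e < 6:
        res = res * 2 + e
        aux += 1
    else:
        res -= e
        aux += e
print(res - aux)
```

e=13: not <6, res = 0-13 = -13; aux=14
e=6: not <6, res = (-13)-6 = -19; aux=20
e=8: not <6, res = (-19)-8 = -27; aux=28
e=9: not <6, res = (-27)-9 = -36; aux=37
e=10: not <6, res = (-36)-10 = -46; aux=47
e=9: not <6, res = (-46)-9 = -55; aux=56
e=3: <6, res = (-55)*2+3 = -107; aux=57
e=2: <6, res = (-107)*2+2 = -212; aux=58
res-aux = (-212)-58 = -270

-270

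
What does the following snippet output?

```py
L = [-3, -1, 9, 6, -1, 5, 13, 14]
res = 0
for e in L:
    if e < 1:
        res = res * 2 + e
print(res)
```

e=-3: <1, res = 0*2+(-3) = -3
e=-1: <1, res = (-3)*2+(-1) = -7
e=9: not <1
e=6: not <1
e=-1: <1, res = (-7)*2+(-1) = -15
e=5: not <1
e=13: not <1
e=14: not <1

-15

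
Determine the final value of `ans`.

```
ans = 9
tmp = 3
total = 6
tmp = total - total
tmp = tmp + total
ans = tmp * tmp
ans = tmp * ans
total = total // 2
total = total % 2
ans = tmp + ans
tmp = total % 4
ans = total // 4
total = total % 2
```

tmp = 6-6 = 0
tmp = 0+6 = 6
ans = 6*6 = 36
ans = 6*36 = 216
total = 6//2 = 3
total = 3%2 = 1
ans = 6+216 = 222
tmp = 1%4 = 1
ans = 1//4 = 0
total = 1%2 = 1

0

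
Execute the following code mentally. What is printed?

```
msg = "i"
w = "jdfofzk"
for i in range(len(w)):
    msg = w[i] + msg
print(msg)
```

i=0: prepend 'j' → 'ji'
i=1: prepend 'd' → 'dji'
i=2: prepend 'f' → 'fdji'
i=3: prepend 'o' → 'ofdji'
i=4: prepend 'f' → 'fofdji'
i=5: prepend 'z' → 'zfofdji'
i=6: prepend 'k' → 'kzfofdji'

kzfofdji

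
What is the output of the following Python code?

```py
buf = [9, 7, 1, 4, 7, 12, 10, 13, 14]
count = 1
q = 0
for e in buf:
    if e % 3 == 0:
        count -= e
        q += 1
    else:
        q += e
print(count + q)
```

e=9: %3==0, count = 1-9 = -8; q=1
e=7: not %3==0; q=8
e=1: not %3==0; q=9
e=4: not %3==0; q=13
e=7: not %3==0; q=20
e=12: %3==0, count = (-8)-12 = -20; q=21
e=10: not %3==0; q=31
e=13: not %3==0; q=44
e=14: not %3==0; q=58
count+q = (-20)+58 = 38

38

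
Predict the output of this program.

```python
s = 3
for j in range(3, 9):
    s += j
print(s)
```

36

j=3: s = 3+3 = 6
j=4: s = 6+4 = 10
j=5: s = 10+5 = 15
j=6: s = 15+6 = 21
j=7: s = 21+7 = 28
j=8: s = 28+8 = 36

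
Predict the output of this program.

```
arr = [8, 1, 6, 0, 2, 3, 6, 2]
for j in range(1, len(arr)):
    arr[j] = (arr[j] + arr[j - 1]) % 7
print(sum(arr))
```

26

j=1: arr[1] = (1+8)%7 = 2 → [8, 2, 6, 0, 2, 3, 6, 2]
j=2: arr[2] = (6+2)%7 = 1 → [8, 2, 1, 0, 2, 3, 6, 2]
j=3: arr[3] = (0+1)%7 = 1 → [8, 2, 1, 1, 2, 3, 6, 2]
j=4: arr[4] = (2+1)%7 = 3 → [8, 2, 1, 1, 3, 3, 6, 2]
j=5: arr[5] = (3+3)%7 = 6 → [8, 2, 1, 1, 3, 6, 6, 2]
j=6: arr[6] = (6+6)%7 = 5 → [8, 2, 1, 1, 3, 6, 5, 2]
j=7: arr[7] = (2+5)%7 = 0 → [8, 2, 1, 1, 3, 6, 5, 0]
sum = 26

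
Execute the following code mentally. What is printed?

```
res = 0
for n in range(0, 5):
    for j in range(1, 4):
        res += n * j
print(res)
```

n=0,j=1: res = 0+0 = 0
n=0,j=2: res = 0+0 = 0
n=0,j=3: res = 0+0 = 0
n=1,j=1: res = 0+1 = 1
n=1,j=2: res = 1+2 = 3
n=1,j=3: res = 3+3 = 6
n=2,j=1: res = 6+2 = 8
n=2,j=2: res = 8+4 = 12
n=2,j=3: res = 12+6 = 18
n=3,j=1: res = 18+3 = 21
n=3,j=2: res = 21+6 = 27
n=3,j=3: res = 27+9 = 36
n=4,j=1: res = 36+4 = 40
n=4,j=2: res = 40+8 = 48
n=4,j=3: res = 48+12 = 60

60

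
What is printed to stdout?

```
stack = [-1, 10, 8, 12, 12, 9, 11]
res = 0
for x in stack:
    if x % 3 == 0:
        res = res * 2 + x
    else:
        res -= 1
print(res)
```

56

x=-1: not %3==0, res = 0-1 = -1
x=10: not %3==0, res = (-1)-1 = -2
x=8: not %3==0, res = (-2)-1 = -3
x=12: %3==0, res = (-3)*2+12 = 6
x=12: %3==0, res = 6*2+12 = 24
x=9: %3==0, res = 24*2+9 = 57
x=11: not %3==0, res = 57-1 = 56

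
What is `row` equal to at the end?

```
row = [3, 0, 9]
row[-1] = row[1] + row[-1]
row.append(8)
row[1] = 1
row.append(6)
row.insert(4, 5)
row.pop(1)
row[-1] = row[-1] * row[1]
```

[3, 9, 8, 5, 54]

row[-1] = row[1]+row[-1] = 0+9 = 9 → [3, 0, 9]
append 8 → [3, 0, 9, 8]
row[1] = 1 → [3, 1, 9, 8]
append 6 → [3, 1, 9, 8, 6]
insert 5 at 4 → [3, 1, 9, 8, 5, 6]
pop(1) removes 1 → [3, 9, 8, 5, 6]
row[-1] = row[-1]*row[1] = 6*9 = 54 → [3, 9, 8, 5, 54]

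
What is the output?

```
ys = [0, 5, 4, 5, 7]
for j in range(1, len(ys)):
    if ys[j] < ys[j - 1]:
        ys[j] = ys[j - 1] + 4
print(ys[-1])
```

17

j=1: 5>=0, unchanged → [0, 5, 4, 5, 7]
j=2: 4<5, ys[2] = 5+4 = 9 → [0, 5, 9, 5, 7]
j=3: 5<9, ys[3] = 9+4 = 13 → [0, 5, 9, 13, 7]
j=4: 7<13, ys[4] = 13+4 = 17 → [0, 5, 9, 13, 17]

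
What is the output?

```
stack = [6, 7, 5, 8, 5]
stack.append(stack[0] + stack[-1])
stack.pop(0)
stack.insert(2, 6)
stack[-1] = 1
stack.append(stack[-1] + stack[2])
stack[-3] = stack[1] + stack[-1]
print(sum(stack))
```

append stack[0]+stack[-1] = 6+5 = 11 → [6, 7, 5, 8, 5, 11]
pop(0) removes 6 → [7, 5, 8, 5, 11]
insert 6 at 2 → [7, 5, 6, 8, 5, 11]
stack[-1] = 1 → [7, 5, 6, 8, 5, 1]
append stack[-1]+stack[2] = 1+6 = 7 → [7, 5, 6, 8, 5, 1, 7]
stack[-3] = stack[1]+stack[-1] = 5+7 = 12 → [7, 5, 6, 8, 12, 1, 7]
sum = 46

46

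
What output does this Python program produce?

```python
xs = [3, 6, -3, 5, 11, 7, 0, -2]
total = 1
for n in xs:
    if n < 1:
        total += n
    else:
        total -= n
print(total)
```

-36

n=3: not <1, total = 1-3 = -2
n=6: not <1, total = (-2)-6 = -8
n=-3: <1, total = (-8)+(-3) = -11
n=5: not <1, total = (-11)-5 = -16
n=11: not <1, total = (-16)-11 = -27
n=7: not <1, total = (-27)-7 = -34
n=0: <1, total = (-34)+0 = -34
n=-2: <1, total = (-34)+(-2) = -36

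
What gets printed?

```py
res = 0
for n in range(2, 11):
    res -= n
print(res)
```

-54

n=2: res = 0-2 = -2
n=3: res = (-2)-3 = -5
n=4: res = (-5)-4 = -9
n=5: res = (-9)-5 = -14
n=6: res = (-14)-6 = -20
n=7: res = (-20)-7 = -27
n=8: res = (-27)-8 = -35
n=9: res = (-35)-9 = -44
n=10: res = (-44)-10 = -54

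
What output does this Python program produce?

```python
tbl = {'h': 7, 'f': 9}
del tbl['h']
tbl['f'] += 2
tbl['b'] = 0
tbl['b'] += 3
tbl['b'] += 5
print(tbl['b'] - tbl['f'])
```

-3

del 'h' → {'f': 9}
tbl['f'] = 9+2 = 11 → {'f': 11}
tbl['b'] = 0 → {'f': 11, 'b': 0}
tbl['b'] = 0+3 = 3 → {'f': 11, 'b': 3}
tbl['b'] = 3+5 = 8 → {'f': 11, 'b': 8}
tbl['b']-tbl['f'] = 8-11 = -3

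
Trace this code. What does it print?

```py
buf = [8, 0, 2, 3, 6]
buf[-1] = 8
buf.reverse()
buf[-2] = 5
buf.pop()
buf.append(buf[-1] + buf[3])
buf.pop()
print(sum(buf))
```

buf[-1] = 8 → [8, 0, 2, 3, 8]
reverse → [8, 3, 2, 0, 8]
buf[-2] = 5 → [8, 3, 2, 5, 8]
pop() removes 8 → [8, 3, 2, 5]
append buf[-1]+buf[3] = 5+5 = 10 → [8, 3, 2, 5, 10]
pop() removes 10 → [8, 3, 2, 5]
sum = 18

18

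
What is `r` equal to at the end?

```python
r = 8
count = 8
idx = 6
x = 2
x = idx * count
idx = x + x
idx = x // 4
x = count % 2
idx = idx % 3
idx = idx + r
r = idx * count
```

64

x = 6*8 = 48
idx = 48+48 = 96
idx = 48//4 = 12
x = 8%2 = 0
idx = 12%3 = 0
idx = 0+8 = 8
r = 8*8 = 64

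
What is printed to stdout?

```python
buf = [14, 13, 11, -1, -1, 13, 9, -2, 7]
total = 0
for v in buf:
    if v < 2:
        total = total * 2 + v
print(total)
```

-8

v=14: not <2
v=13: not <2
v=11: not <2
v=-1: <2, total = 0*2+(-1) = -1
v=-1: <2, total = (-1)*2+(-1) = -3
v=13: not <2
v=9: not <2
v=-2: <2, total = (-3)*2+(-2) = -8
v=7: not <2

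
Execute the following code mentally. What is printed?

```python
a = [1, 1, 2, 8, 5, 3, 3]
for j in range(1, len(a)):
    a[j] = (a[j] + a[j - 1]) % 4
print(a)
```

[1, 2, 0, 0, 1, 0, 3]

j=1: a[1] = (1+1)%4 = 2 → [1, 2, 2, 8, 5, 3, 3]
j=2: a[2] = (2+2)%4 = 0 → [1, 2, 0, 8, 5, 3, 3]
j=3: a[3] = (8+0)%4 = 0 → [1, 2, 0, 0, 5, 3, 3]
j=4: a[4] = (5+0)%4 = 1 → [1, 2, 0, 0, 1, 3, 3]
j=5: a[5] = (3+1)%4 = 0 → [1, 2, 0, 0, 1, 0, 3]
j=6: a[6] = (3+0)%4 = 3 → [1, 2, 0, 0, 1, 0, 3]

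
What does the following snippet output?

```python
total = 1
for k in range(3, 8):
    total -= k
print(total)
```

k=3: total = 1-3 = -2
k=4: total = (-2)-4 = -6
k=5: total = (-6)-5 = -11
k=6: total = (-11)-6 = -17
k=7: total = (-17)-7 = -24

-24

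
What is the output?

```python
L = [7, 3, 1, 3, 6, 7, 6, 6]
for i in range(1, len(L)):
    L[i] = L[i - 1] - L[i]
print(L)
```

[7, 4, 3, 0, -6, -13, -19, -25]

i=1: L[1] = 7-3 = 4 → [7, 4, 1, 3, 6, 7, 6, 6]
i=2: L[2] = 4-1 = 3 → [7, 4, 3, 3, 6, 7, 6, 6]
i=3: L[3] = 3-3 = 0 → [7, 4, 3, 0, 6, 7, 6, 6]
i=4: L[4] = 0-6 = -6 → [7, 4, 3, 0, -6, 7, 6, 6]
i=5: L[5] = (-6)-7 = -13 → [7, 4, 3, 0, -6, -13, 6, 6]
i=6: L[6] = (-13)-6 = -19 → [7, 4, 3, 0, -6, -13, -19, 6]
i=7: L[7] = (-19)-6 = -25 → [7, 4, 3, 0, -6, -13, -19, -25]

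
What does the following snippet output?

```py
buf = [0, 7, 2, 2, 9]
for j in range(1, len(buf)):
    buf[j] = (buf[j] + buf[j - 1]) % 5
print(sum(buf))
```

j=1: buf[1] = (7+0)%5 = 2 → [0, 2, 2, 2, 9]
j=2: buf[2] = (2+2)%5 = 4 → [0, 2, 4, 2, 9]
j=3: buf[3] = (2+4)%5 = 1 → [0, 2, 4, 1, 9]
j=4: buf[4] = (9+1)%5 = 0 → [0, 2, 4, 1, 0]
sum = 7

7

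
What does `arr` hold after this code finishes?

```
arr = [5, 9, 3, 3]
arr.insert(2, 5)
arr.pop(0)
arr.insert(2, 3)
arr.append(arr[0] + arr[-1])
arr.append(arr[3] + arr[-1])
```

[9, 5, 3, 3, 3, 12, 15]

insert 5 at 2 → [5, 9, 5, 3, 3]
pop(0) removes 5 → [9, 5, 3, 3]
insert 3 at 2 → [9, 5, 3, 3, 3]
append arr[0]+arr[-1] = 9+3 = 12 → [9, 5, 3, 3, 3, 12]
append arr[3]+arr[-1] = 3+12 = 15 → [9, 5, 3, 3, 3, 12, 15]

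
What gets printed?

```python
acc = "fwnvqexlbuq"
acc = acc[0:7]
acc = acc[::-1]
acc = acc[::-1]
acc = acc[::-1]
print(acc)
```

xeqvnwf

slice [0:7] → 'fwnvqex'
reverse → 'xeqvnwf'
reverse → 'fwnvqex'
reverse → 'xeqvnwf'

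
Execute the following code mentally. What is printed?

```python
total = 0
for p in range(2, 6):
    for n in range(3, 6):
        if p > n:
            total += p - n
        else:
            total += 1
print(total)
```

p=2,n=3: not 2>3, total = 0+1 = 1
p=2,n=4: not 2>4, total = 1+1 = 2
p=2,n=5: not 2>5, total = 2+1 = 3
p=3,n=3: not 3>3, total = 3+1 = 4
p=3,n=4: not 3>4, total = 4+1 = 5
p=3,n=5: not 3>5, total = 5+1 = 6
p=4,n=3: 4>3, total = 6+1 = 7
p=4,n=4: not 4>4, total = 7+1 = 8
p=4,n=5: not 4>5, total = 8+1 = 9
p=5,n=3: 5>3, total = 9+2 = 11
p=5,n=4: 5>4, total = 11+1 = 12
p=5,n=5: not 5>5, total = 12+1 = 13

13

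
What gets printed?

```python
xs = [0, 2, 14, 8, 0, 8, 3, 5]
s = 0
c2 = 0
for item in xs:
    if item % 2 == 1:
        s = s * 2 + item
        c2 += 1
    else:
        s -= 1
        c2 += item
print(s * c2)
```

item=0: not odd, s = 0-1 = -1; c2=0
item=2: not odd, s = (-1)-1 = -2; c2=2
item=14: not odd, s = (-2)-1 = -3; c2=16
item=8: not odd, s = (-3)-1 = -4; c2=24
item=0: not odd, s = (-4)-1 = -5; c2=24
item=8: not odd, s = (-5)-1 = -6; c2=32
item=3: odd, s = (-6)*2+3 = -9; c2=33
item=5: odd, s = (-9)*2+5 = -13; c2=34
s*c2 = (-13)*34 = -442

-442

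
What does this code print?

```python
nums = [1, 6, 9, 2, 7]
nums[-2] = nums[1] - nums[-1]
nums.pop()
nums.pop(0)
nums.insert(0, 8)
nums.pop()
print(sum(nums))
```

nums[-2] = nums[1]-nums[-1] = 6-7 = -1 → [1, 6, 9, -1, 7]
pop() removes 7 → [1, 6, 9, -1]
pop(0) removes 1 → [6, 9, -1]
insert 8 at 0 → [8, 6, 9, -1]
pop() removes -1 → [8, 6, 9]
sum = 23

23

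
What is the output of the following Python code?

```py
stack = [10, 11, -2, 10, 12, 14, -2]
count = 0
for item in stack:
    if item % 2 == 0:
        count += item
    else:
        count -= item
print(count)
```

item=10: even, count = 0+10 = 10
item=11: not even, count = 10-11 = -1
item=-2: even, count = (-1)+(-2) = -3
item=10: even, count = (-3)+10 = 7
item=12: even, count = 7+12 = 19
item=14: even, count = 19+14 = 33
item=-2: even, count = 33+(-2) = 31

31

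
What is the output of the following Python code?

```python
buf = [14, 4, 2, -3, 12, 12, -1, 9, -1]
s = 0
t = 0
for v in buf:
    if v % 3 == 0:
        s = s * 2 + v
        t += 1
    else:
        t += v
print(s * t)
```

1254

v=14: not %3==0; t=14
v=4: not %3==0; t=18
v=2: not %3==0; t=20
v=-3: %3==0, s = 0*2+(-3) = -3; t=21
v=12: %3==0, s = (-3)*2+12 = 6; t=22
v=12: %3==0, s = 6*2+12 = 24; t=23
v=-1: not %3==0; t=22
v=9: %3==0, s = 24*2+9 = 57; t=23
v=-1: not %3==0; t=22
s*t = 57*22 = 1254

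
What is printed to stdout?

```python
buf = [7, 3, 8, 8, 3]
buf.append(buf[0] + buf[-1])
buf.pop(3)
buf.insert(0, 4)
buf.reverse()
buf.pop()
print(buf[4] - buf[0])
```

-3

append buf[0]+buf[-1] = 7+3 = 10 → [7, 3, 8, 8, 3, 10]
pop(3) removes 8 → [7, 3, 8, 3, 10]
insert 4 at 0 → [4, 7, 3, 8, 3, 10]
reverse → [10, 3, 8, 3, 7, 4]
pop() removes 4 → [10, 3, 8, 3, 7]
buf[4]-buf[0] = 7-10 = -3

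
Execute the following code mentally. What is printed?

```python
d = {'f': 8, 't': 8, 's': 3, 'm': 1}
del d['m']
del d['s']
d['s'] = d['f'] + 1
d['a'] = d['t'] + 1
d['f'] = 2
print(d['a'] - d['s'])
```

del 'm' → {'f': 8, 't': 8, 's': 3}
del 's' → {'f': 8, 't': 8}
d['s'] = d['f']+1 = 9 → {'f': 8, 't': 8, 's': 9}
d['a'] = d['t']+1 = 9 → {'f': 8, 't': 8, 's': 9, 'a': 9}
d['f'] = 2 → {'f': 2, 't': 8, 's': 9, 'a': 9}
d['a']-d['s'] = 9-9 = 0

0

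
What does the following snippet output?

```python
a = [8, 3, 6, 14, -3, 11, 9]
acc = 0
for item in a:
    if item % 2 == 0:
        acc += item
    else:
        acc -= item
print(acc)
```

8

item=8: even, acc = 0+8 = 8
item=3: not even, acc = 8-3 = 5
item=6: even, acc = 5+6 = 11
item=14: even, acc = 11+14 = 25
item=-3: not even, acc = 25-(-3) = 28
item=11: not even, acc = 28-11 = 17
item=9: not even, acc = 17-9 = 8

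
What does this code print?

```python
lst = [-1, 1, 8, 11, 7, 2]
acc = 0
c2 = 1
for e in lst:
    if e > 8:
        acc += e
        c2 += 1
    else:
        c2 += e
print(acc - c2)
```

e=-1: not >8; c2=0
e=1: not >8; c2=1
e=8: not >8; c2=9
e=11: >8, acc = 0+11 = 11; c2=10
e=7: not >8; c2=17
e=2: not >8; c2=19
acc-c2 = 11-19 = -8

-8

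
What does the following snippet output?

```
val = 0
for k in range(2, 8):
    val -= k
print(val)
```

k=2: val = 0-2 = -2
k=3: val = (-2)-3 = -5
k=4: val = (-5)-4 = -9
k=5: val = (-9)-5 = -14
k=6: val = (-14)-6 = -20
k=7: val = (-20)-7 = -27

-27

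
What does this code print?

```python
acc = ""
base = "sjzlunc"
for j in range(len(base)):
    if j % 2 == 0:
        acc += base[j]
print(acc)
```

szuc

j=0: add 's' → 's'
j=1: skip
j=2: add 'z' → 'sz'
j=3: skip
j=4: add 'u' → 'szu'
j=5: skip
j=6: add 'c' → 'szuc'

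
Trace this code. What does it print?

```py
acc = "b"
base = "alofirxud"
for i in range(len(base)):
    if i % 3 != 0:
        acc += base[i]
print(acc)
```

i=0: skip
i=1: add 'l' → 'bl'
i=2: add 'o' → 'blo'
i=3: skip
i=4: add 'i' → 'bloi'
i=5: add 'r' → 'bloir'
i=6: skip
i=7: add 'u' → 'bloiru'
i=8: add 'd' → 'bloirud'

bloirud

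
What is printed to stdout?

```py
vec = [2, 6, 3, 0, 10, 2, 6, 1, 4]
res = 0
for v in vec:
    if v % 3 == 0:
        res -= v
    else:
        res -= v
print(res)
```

v=2: not %3==0, res = 0-2 = -2
v=6: %3==0, res = (-2)-6 = -8
v=3: %3==0, res = (-8)-3 = -11
v=0: %3==0, res = (-11)-0 = -11
v=10: not %3==0, res = (-11)-10 = -21
v=2: not %3==0, res = (-21)-2 = -23
v=6: %3==0, res = (-23)-6 = -29
v=1: not %3==0, res = (-29)-1 = -30
v=4: not %3==0, res = (-30)-4 = -34

-34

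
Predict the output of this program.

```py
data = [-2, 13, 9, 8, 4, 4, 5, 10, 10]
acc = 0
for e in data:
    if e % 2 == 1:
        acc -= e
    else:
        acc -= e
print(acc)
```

e=-2: not odd, acc = 0-(-2) = 2
e=13: odd, acc = 2-13 = -11
e=9: odd, acc = (-11)-9 = -20
e=8: not odd, acc = (-20)-8 = -28
e=4: not odd, acc = (-28)-4 = -32
e=4: not odd, acc = (-32)-4 = -36
e=5: odd, acc = (-36)-5 = -41
e=10: not odd, acc = (-41)-10 = -51
e=10: not odd, acc = (-51)-10 = -61

-61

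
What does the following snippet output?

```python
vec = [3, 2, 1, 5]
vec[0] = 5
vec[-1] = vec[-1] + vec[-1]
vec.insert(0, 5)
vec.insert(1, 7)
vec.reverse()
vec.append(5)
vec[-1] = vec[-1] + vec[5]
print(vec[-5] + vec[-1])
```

vec[0] = 5 → [5, 2, 1, 5]
vec[-1] = vec[-1]+vec[-1] = 5+5 = 10 → [5, 2, 1, 10]
insert 5 at 0 → [5, 5, 2, 1, 10]
insert 7 at 1 → [5, 7, 5, 2, 1, 10]
reverse → [10, 1, 2, 5, 7, 5]
append 5 → [10, 1, 2, 5, 7, 5, 5]
vec[-1] = vec[-1]+vec[5] = 5+5 = 10 → [10, 1, 2, 5, 7, 5, 10]
vec[-5]+vec[-1] = 2+10 = 12

12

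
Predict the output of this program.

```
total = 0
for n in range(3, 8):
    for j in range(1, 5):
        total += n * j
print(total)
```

n=3,j=1: total = 0+3 = 3
n=3,j=2: total = 3+6 = 9
n=3,j=3: total = 9+9 = 18
n=3,j=4: total = 18+12 = 30
n=4,j=1: total = 30+4 = 34
n=4,j=2: total = 34+8 = 42
n=4,j=3: total = 42+12 = 54
n=4,j=4: total = 54+16 = 70
n=5,j=1: total = 70+5 = 75
n=5,j=2: total = 75+10 = 85
n=5,j=3: total = 85+15 = 100
n=5,j=4: total = 100+20 = 120
n=6,j=1: total = 120+6 = 126
n=6,j=2: total = 126+12 = 138
n=6,j=3: total = 138+18 = 156
n=6,j=4: total = 156+24 = 180
n=7,j=1: total = 180+7 = 187
n=7,j=2: total = 187+14 = 201
n=7,j=3: total = 201+21 = 222
n=7,j=4: total = 222+28 = 250

250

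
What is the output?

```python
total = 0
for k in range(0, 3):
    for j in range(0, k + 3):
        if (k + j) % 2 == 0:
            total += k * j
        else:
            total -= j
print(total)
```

k=0,j=0: even sum, total = 0+0 = 0
k=0,j=1: odd sum, total = 0-1 = -1
k=0,j=2: even sum, total = (-1)+0 = -1
k=1,j=0: odd sum, total = (-1)-0 = -1
k=1,j=1: even sum, total = (-1)+1 = 0
k=1,j=2: odd sum, total = 0-2 = -2
k=1,j=3: even sum, total = (-2)+3 = 1
k=2,j=0: even sum, total = 1+0 = 1
k=2,j=1: odd sum, total = 1-1 = 0
k=2,j=2: even sum, total = 0+4 = 4
k=2,j=3: odd sum, total = 4-3 = 1
k=2,j=4: even sum, total = 1+8 = 9

9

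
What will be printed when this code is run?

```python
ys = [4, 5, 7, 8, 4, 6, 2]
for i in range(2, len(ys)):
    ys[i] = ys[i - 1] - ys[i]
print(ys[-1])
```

i=2: ys[2] = 5-7 = -2 → [4, 5, -2, 8, 4, 6, 2]
i=3: ys[3] = (-2)-8 = -10 → [4, 5, -2, -10, 4, 6, 2]
i=4: ys[4] = (-10)-4 = -14 → [4, 5, -2, -10, -14, 6, 2]
i=5: ys[5] = (-14)-6 = -20 → [4, 5, -2, -10, -14, -20, 2]
i=6: ys[6] = (-20)-2 = -22 → [4, 5, -2, -10, -14, -20, -22]

-22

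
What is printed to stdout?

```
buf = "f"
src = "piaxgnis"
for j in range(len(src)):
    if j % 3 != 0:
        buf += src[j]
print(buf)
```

j=0: skip
j=1: add 'i' → 'fi'
j=2: add 'a' → 'fia'
j=3: skip
j=4: add 'g' → 'fiag'
j=5: add 'n' → 'fiagn'
j=6: skip
j=7: add 's' → 'fiagns'

fiagns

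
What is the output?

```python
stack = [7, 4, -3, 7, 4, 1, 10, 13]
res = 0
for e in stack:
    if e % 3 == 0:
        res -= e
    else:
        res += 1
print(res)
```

10

e=7: not %3==0, res = 0+1 = 1
e=4: not %3==0, res = 1+1 = 2
e=-3: %3==0, res = 2-(-3) = 5
e=7: not %3==0, res = 5+1 = 6
e=4: not %3==0, res = 6+1 = 7
e=1: not %3==0, res = 7+1 = 8
e=10: not %3==0, res = 8+1 = 9
e=13: not %3==0, res = 9+1 = 10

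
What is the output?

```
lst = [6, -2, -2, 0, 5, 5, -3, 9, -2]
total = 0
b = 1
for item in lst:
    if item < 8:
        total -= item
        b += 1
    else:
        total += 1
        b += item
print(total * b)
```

-108

item=6: <8, total = 0-6 = -6; b=2
item=-2: <8, total = (-6)-(-2) = -4; b=3
item=-2: <8, total = (-4)-(-2) = -2; b=4
item=0: <8, total = (-2)-0 = -2; b=5
item=5: <8, total = (-2)-5 = -7; b=6
item=5: <8, total = (-7)-5 = -12; b=7
item=-3: <8, total = (-12)-(-3) = -9; b=8
item=9: not <8, total = (-9)+1 = -8; b=17
item=-2: <8, total = (-8)-(-2) = -6; b=18
total*b = (-6)*18 = -108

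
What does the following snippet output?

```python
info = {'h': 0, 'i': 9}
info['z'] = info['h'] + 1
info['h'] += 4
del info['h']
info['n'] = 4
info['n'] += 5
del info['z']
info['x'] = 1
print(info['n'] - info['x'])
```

info['z'] = info['h']+1 = 1 → {'h': 0, 'i': 9, 'z': 1}
info['h'] = 0+4 = 4 → {'h': 4, 'i': 9, 'z': 1}
del 'h' → {'i': 9, 'z': 1}
info['n'] = 4 → {'i': 9, 'z': 1, 'n': 4}
info['n'] = 4+5 = 9 → {'i': 9, 'z': 1, 'n': 9}
del 'z' → {'i': 9, 'n': 9}
info['x'] = 1 → {'i': 9, 'n': 9, 'x': 1}
info['n']-info['x'] = 9-1 = 8

8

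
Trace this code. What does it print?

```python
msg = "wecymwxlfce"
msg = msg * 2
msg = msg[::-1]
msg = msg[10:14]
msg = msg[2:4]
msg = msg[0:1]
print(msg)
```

repeat ×2 → 'wecymwxlfcewecymwxlfce'
reverse → 'ecflxwmycewecflxwmycew'
slice [10:14] → 'wecf'
slice [2:4] → 'cf'
slice [0:1] → 'c'

c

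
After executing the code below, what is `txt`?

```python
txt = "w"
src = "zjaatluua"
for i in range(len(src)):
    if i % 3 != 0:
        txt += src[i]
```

'wjatlua'

i=0: skip
i=1: add 'j' → 'wj'
i=2: add 'a' → 'wja'
i=3: skip
i=4: add 't' → 'wjat'
i=5: add 'l' → 'wjatl'
i=6: skip
i=7: add 'u' → 'wjatlu'
i=8: add 'a' → 'wjatlua'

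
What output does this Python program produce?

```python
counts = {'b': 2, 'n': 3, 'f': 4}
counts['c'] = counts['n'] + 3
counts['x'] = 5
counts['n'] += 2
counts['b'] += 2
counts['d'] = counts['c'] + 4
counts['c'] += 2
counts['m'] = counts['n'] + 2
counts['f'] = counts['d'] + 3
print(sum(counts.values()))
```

counts['c'] = counts['n']+3 = 6 → {'b': 2, 'n': 3, 'f': 4, 'c': 6}
counts['x'] = 5 → {'b': 2, 'n': 3, 'f': 4, 'c': 6, 'x': 5}
counts['n'] = 3+2 = 5 → {'b': 2, 'n': 5, 'f': 4, 'c': 6, 'x': 5}
counts['b'] = 2+2 = 4 → {'b': 4, 'n': 5, 'f': 4, 'c': 6, 'x': 5}
counts['d'] = counts['c']+4 = 10 → {'b': 4, 'n': 5, 'f': 4, 'c': 6, 'x': 5, 'd': 10}
counts['c'] = 6+2 = 8 → {'b': 4, 'n': 5, 'f': 4, 'c': 8, 'x': 5, 'd': 10}
counts['m'] = counts['n']+2 = 7 → {'b': 4, 'n': 5, 'f': 4, 'c': 8, 'x': 5, 'd': 10, 'm': 7}
counts['f'] = counts['d']+3 = 13 → {'b': 4, 'n': 5, 'f': 13, 'c': 8, 'x': 5, 'd': 10, 'm': 7}
sum of values = 52

52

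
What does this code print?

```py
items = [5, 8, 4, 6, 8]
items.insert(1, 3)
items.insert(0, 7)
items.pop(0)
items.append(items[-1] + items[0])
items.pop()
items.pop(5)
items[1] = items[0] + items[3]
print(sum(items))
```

32

insert 3 at 1 → [5, 3, 8, 4, 6, 8]
insert 7 at 0 → [7, 5, 3, 8, 4, 6, 8]
pop(0) removes 7 → [5, 3, 8, 4, 6, 8]
append items[-1]+items[0] = 8+5 = 13 → [5, 3, 8, 4, 6, 8, 13]
pop() removes 13 → [5, 3, 8, 4, 6, 8]
pop(5) removes 8 → [5, 3, 8, 4, 6]
items[1] = items[0]+items[3] = 5+4 = 9 → [5, 9, 8, 4, 6]
sum = 32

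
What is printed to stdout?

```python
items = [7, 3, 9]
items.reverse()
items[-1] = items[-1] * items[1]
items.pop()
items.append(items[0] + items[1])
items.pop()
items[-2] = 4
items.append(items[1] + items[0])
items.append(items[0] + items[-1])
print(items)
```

reverse → [9, 3, 7]
items[-1] = items[-1]*items[1] = 7*3 = 21 → [9, 3, 21]
pop() removes 21 → [9, 3]
append items[0]+items[1] = 9+3 = 12 → [9, 3, 12]
pop() removes 12 → [9, 3]
items[-2] = 4 → [4, 3]
append items[1]+items[0] = 3+4 = 7 → [4, 3, 7]
append items[0]+items[-1] = 4+7 = 11 → [4, 3, 7, 11]

[4, 3, 7, 11]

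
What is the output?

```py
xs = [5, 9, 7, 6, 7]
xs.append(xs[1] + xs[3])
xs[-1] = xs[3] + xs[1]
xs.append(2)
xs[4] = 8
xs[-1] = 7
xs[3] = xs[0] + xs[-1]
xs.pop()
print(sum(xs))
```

56

append xs[1]+xs[3] = 9+6 = 15 → [5, 9, 7, 6, 7, 15]
xs[-1] = xs[3]+xs[1] = 6+9 = 15 → [5, 9, 7, 6, 7, 15]
append 2 → [5, 9, 7, 6, 7, 15, 2]
xs[4] = 8 → [5, 9, 7, 6, 8, 15, 2]
xs[-1] = 7 → [5, 9, 7, 6, 8, 15, 7]
xs[3] = xs[0]+xs[-1] = 5+7 = 12 → [5, 9, 7, 12, 8, 15, 7]
pop() removes 7 → [5, 9, 7, 12, 8, 15]
sum = 56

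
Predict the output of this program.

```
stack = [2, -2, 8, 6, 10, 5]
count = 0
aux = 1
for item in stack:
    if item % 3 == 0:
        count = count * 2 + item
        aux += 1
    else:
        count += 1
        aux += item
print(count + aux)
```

39

item=2: not %3==0, count = 0+1 = 1; aux=3
item=-2: not %3==0, count = 1+1 = 2; aux=1
item=8: not %3==0, count = 2+1 = 3; aux=9
item=6: %3==0, count = 3*2+6 = 12; aux=10
item=10: not %3==0, count = 12+1 = 13; aux=20
item=5: not %3==0, count = 13+1 = 14; aux=25
count+aux = 14+25 = 39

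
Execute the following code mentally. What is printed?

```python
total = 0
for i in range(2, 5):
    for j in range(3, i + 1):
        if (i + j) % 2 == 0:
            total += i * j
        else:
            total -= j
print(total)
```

22

i=3,j=3: even sum, total = 0+9 = 9
i=4,j=3: odd sum, total = 9-3 = 6
i=4,j=4: even sum, total = 6+16 = 22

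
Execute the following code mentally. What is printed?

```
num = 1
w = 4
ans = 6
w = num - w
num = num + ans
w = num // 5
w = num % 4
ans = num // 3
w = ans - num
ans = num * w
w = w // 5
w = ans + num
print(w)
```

-28

w = 1-4 = -3
num = 1+6 = 7
w = 7//5 = 1
w = 7%4 = 3
ans = 7//3 = 2
w = 2-7 = -5
ans = 7*(-5) = -35
w = (-5)//5 = -1
w = (-35)+7 = -28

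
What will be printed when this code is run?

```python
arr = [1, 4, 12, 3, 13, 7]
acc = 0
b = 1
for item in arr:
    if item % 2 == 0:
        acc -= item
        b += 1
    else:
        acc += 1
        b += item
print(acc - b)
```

-39

item=1: not even, acc = 0+1 = 1; b=2
item=4: even, acc = 1-4 = -3; b=3
item=12: even, acc = (-3)-12 = -15; b=4
item=3: not even, acc = (-15)+1 = -14; b=7
item=13: not even, acc = (-14)+1 = -13; b=20
item=7: not even, acc = (-13)+1 = -12; b=27
acc-b = (-12)-27 = -39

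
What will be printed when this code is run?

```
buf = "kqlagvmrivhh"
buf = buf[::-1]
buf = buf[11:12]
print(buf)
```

k

reverse → 'hhvirmvgalqk'
slice [11:12] → 'k'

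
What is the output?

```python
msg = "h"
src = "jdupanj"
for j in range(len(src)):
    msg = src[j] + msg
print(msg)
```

j=0: prepend 'j' → 'jh'
j=1: prepend 'd' → 'djh'
j=2: prepend 'u' → 'udjh'
j=3: prepend 'p' → 'pudjh'
j=4: prepend 'a' → 'apudjh'
j=5: prepend 'n' → 'napudjh'
j=6: prepend 'j' → 'jnapudjh'

jnapudjh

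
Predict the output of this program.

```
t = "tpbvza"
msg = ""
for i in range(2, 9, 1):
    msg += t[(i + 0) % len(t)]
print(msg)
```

bvzatpb

i=2: add t[2]='b' → 'b'
i=3: add t[3]='v' → 'bv'
i=4: add t[4]='z' → 'bvz'
i=5: add t[5]='a' → 'bvza'
i=6: add t[0]='t' → 'bvzat'
i=7: add t[1]='p' → 'bvzatp'
i=8: add t[2]='b' → 'bvzatpb'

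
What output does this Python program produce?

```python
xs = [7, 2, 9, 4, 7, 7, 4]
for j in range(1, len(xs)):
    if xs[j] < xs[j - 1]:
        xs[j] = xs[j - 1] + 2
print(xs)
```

j=1: 2<7, xs[1] = 7+2 = 9 → [7, 9, 9, 4, 7, 7, 4]
j=2: 9>=9, unchanged → [7, 9, 9, 4, 7, 7, 4]
j=3: 4<9, xs[3] = 9+2 = 11 → [7, 9, 9, 11, 7, 7, 4]
j=4: 7<11, xs[4] = 11+2 = 13 → [7, 9, 9, 11, 13, 7, 4]
j=5: 7<13, xs[5] = 13+2 = 15 → [7, 9, 9, 11, 13, 15, 4]
j=6: 4<15, xs[6] = 15+2 = 17 → [7, 9, 9, 11, 13, 15, 17]

[7, 9, 9, 11, 13, 15, 17]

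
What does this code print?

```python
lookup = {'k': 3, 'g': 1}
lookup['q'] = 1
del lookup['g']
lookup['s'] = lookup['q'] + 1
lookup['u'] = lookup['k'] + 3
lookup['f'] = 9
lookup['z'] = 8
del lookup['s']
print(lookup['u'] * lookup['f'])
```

54

lookup['q'] = 1 → {'k': 3, 'g': 1, 'q': 1}
del 'g' → {'k': 3, 'q': 1}
lookup['s'] = lookup['q']+1 = 2 → {'k': 3, 'q': 1, 's': 2}
lookup['u'] = lookup['k']+3 = 6 → {'k': 3, 'q': 1, 's': 2, 'u': 6}
lookup['f'] = 9 → {'k': 3, 'q': 1, 's': 2, 'u': 6, 'f': 9}
lookup['z'] = 8 → {'k': 3, 'q': 1, 's': 2, 'u': 6, 'f': 9, 'z': 8}
del 's' → {'k': 3, 'q': 1, 'u': 6, 'f': 9, 'z': 8}
lookup['u']*lookup['f'] = 6*9 = 54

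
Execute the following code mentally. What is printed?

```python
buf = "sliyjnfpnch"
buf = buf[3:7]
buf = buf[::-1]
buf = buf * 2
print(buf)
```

fnjyfnjy

slice [3:7] → 'yjnf'
reverse → 'fnjy'
repeat ×2 → 'fnjyfnjy'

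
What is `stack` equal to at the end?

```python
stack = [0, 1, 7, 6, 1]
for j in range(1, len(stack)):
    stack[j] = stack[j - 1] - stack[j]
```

j=1: stack[1] = 0-1 = -1 → [0, -1, 7, 6, 1]
j=2: stack[2] = (-1)-7 = -8 → [0, -1, -8, 6, 1]
j=3: stack[3] = (-8)-6 = -14 → [0, -1, -8, -14, 1]
j=4: stack[4] = (-14)-1 = -15 → [0, -1, -8, -14, -15]

[0, -1, -8, -14, -15]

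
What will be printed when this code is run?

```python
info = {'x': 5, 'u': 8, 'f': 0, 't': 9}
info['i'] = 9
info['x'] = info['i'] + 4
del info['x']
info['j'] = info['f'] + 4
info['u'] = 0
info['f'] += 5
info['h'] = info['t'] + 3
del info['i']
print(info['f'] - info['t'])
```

-4

info['i'] = 9 → {'x': 5, 'u': 8, 'f': 0, 't': 9, 'i': 9}
info['x'] = info['i']+4 = 13 → {'x': 13, 'u': 8, 'f': 0, 't': 9, 'i': 9}
del 'x' → {'u': 8, 'f': 0, 't': 9, 'i': 9}
info['j'] = info['f']+4 = 4 → {'u': 8, 'f': 0, 't': 9, 'i': 9, 'j': 4}
info['u'] = 0 → {'u': 0, 'f': 0, 't': 9, 'i': 9, 'j': 4}
info['f'] = 0+5 = 5 → {'u': 0, 'f': 5, 't': 9, 'i': 9, 'j': 4}
info['h'] = info['t']+3 = 12 → {'u': 0, 'f': 5, 't': 9, 'i': 9, 'j': 4, 'h': 12}
del 'i' → {'u': 0, 'f': 5, 't': 9, 'j': 4, 'h': 12}
info['f']-info['t'] = 5-9 = -4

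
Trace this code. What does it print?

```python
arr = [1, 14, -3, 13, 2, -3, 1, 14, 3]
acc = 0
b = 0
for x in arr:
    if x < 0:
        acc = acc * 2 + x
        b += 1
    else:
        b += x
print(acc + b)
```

41

x=1: not <0; b=1
x=14: not <0; b=15
x=-3: <0, acc = 0*2+(-3) = -3; b=16
x=13: not <0; b=29
x=2: not <0; b=31
x=-3: <0, acc = (-3)*2+(-3) = -9; b=32
x=1: not <0; b=33
x=14: not <0; b=47
x=3: not <0; b=50
acc+b = (-9)+50 = 41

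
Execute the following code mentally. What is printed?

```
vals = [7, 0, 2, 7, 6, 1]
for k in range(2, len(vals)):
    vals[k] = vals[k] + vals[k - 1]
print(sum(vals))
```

k=2: vals[2] = 2+0 = 2 → [7, 0, 2, 7, 6, 1]
k=3: vals[3] = 7+2 = 9 → [7, 0, 2, 9, 6, 1]
k=4: vals[4] = 6+9 = 15 → [7, 0, 2, 9, 15, 1]
k=5: vals[5] = 1+15 = 16 → [7, 0, 2, 9, 15, 16]
sum = 49

49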